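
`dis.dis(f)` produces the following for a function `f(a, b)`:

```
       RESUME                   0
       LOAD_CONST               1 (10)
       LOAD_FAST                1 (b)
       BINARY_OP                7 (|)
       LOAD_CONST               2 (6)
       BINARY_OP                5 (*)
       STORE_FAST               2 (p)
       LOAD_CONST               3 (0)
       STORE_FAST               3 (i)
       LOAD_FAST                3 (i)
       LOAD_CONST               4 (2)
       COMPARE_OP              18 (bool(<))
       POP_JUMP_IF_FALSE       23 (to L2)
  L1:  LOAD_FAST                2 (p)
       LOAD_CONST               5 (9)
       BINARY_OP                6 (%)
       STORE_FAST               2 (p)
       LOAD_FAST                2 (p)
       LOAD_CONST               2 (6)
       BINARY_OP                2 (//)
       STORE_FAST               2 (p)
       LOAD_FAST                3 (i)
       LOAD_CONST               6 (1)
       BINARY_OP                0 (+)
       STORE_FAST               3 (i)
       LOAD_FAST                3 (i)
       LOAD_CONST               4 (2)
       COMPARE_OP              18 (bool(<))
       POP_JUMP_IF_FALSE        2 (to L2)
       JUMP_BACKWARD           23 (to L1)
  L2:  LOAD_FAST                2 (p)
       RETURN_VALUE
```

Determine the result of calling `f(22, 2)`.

LOAD_CONST → push 10. Stack: [10]
LOAD_FAST b → push 2. Stack: [10, 2]
BINARY_OP | → 10 | 2 = 10. Stack: [10]
LOAD_CONST → push 6. Stack: [10, 6]
BINARY_OP * → 10 * 6 = 60. Stack: [60]
STORE_FAST p → p=60. Stack: []
LOAD_CONST → push 0. Stack: [0]
STORE_FAST i → i=0. Stack: []
LOAD_FAST i → push 0. Stack: [0]
LOAD_CONST → push 2. Stack: [0, 2]
COMPARE_OP bool(<) → 0 vs 2 = True. Stack: [True]
POP_JUMP_IF_FALSE → pop True; no jump. Stack: []
LOAD_FAST p → push 60. Stack: [60]
LOAD_CONST → push 9. Stack: [60, 9]
BINARY_OP % → 60 % 9 = 6. Stack: [6]
STORE_FAST p → p=6. Stack: []
LOAD_FAST p → push 6. Stack: [6]
LOAD_CONST → push 6. Stack: [6, 6]
BINARY_OP // → 6 // 6 = 1. Stack: [1]
STORE_FAST p → p=1. Stack: []
LOAD_FAST i → push 0. Stack: [0]
LOAD_CONST → push 1. Stack: [0, 1]
BINARY_OP + → 0 + 1 = 1. Stack: [1]
STORE_FAST i → i=1. Stack: []
LOAD_FAST i → push 1. Stack: [1]
LOAD_CONST → push 2. Stack: [1, 2]
COMPARE_OP bool(<) → 1 vs 2 = True. Stack: [True]
POP_JUMP_IF_FALSE → pop True; no jump. Stack: []
LOAD_FAST p → push 1. Stack: [1]
LOAD_CONST → push 9. Stack: [1, 9]
BINARY_OP % → 1 % 9 = 1. Stack: [1]
STORE_FAST p → p=1. Stack: []
LOAD_FAST p → push 1. Stack: [1]
LOAD_CONST → push 6. Stack: [1, 6]
BINARY_OP // → 1 // 6 = 0. Stack: [0]
STORE_FAST p → p=0. Stack: []
LOAD_FAST i → push 1. Stack: [1]
LOAD_CONST → push 1. Stack: [1, 1]
BINARY_OP + → 1 + 1 = 2. Stack: [2]
STORE_FAST i → i=2. Stack: []
LOAD_FAST i → push 2. Stack: [2]
LOAD_CONST → push 2. Stack: [2, 2]
COMPARE_OP bool(<) → 2 vs 2 = False. Stack: [False]
POP_JUMP_IF_FALSE → pop False; jump. Stack: []
LOAD_FAST p → push 0. Stack: [0]
RETURN_VALUE → return 0.

0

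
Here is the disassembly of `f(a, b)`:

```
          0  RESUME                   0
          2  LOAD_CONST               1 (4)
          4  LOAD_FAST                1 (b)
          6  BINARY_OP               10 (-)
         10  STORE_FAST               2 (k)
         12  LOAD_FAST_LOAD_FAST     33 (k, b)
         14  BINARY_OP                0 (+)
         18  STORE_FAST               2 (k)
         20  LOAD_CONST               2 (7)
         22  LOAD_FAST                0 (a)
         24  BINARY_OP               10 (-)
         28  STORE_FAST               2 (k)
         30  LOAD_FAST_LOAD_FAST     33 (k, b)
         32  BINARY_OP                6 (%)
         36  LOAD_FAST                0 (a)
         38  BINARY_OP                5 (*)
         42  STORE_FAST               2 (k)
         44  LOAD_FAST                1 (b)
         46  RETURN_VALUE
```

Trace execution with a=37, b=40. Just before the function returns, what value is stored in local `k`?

370

LOAD_CONST → push 4. Stack: [4]
LOAD_FAST b → push 40. Stack: [4, 40]
BINARY_OP - → 4 - 40 = -36. Stack: [-36]
STORE_FAST k → k=-36. Stack: []
LOAD_FAST_LOAD_FAST k,b → push -36,40. Stack: [-36, 40]
BINARY_OP + → -36 + 40 = 4. Stack: [4]
STORE_FAST k → k=4. Stack: []
LOAD_CONST → push 7. Stack: [7]
LOAD_FAST a → push 37. Stack: [7, 37]
BINARY_OP - → 7 - 37 = -30. Stack: [-30]
STORE_FAST k → k=-30. Stack: []
LOAD_FAST_LOAD_FAST k,b → push -30,40. Stack: [-30, 40]
BINARY_OP % → -30 % 40 = 10. Stack: [10]
LOAD_FAST a → push 37. Stack: [10, 37]
BINARY_OP * → 10 * 37 = 370. Stack: [370]
STORE_FAST k → k=370. Stack: []
LOAD_FAST b → push 40. Stack: [40]
RETURN_VALUE → return 40.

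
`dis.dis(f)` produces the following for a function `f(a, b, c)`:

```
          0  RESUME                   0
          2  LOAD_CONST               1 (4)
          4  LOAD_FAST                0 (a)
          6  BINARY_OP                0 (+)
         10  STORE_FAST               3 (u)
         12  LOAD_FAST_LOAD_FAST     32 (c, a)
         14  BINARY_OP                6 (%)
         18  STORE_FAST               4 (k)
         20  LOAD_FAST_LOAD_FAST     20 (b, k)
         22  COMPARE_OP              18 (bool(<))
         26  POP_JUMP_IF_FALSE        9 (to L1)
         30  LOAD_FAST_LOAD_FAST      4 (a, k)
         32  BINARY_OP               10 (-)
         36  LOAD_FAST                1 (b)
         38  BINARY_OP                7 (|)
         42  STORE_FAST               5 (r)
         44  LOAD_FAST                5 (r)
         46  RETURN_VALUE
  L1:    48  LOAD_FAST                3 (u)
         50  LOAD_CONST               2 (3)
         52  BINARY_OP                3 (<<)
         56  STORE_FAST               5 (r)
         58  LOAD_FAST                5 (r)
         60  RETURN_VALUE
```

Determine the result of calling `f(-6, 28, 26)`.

LOAD_CONST → push 4. Stack: [4]
LOAD_FAST a → push -6. Stack: [4, -6]
BINARY_OP + → 4 + -6 = -2. Stack: [-2]
STORE_FAST u → u=-2. Stack: []
LOAD_FAST_LOAD_FAST c,a → push 26,-6. Stack: [26, -6]
BINARY_OP % → 26 % -6 = -4. Stack: [-4]
STORE_FAST k → k=-4. Stack: []
LOAD_FAST_LOAD_FAST b,k → push 28,-4. Stack: [28, -4]
COMPARE_OP bool(<) → 28 vs -4 = False. Stack: [False]
POP_JUMP_IF_FALSE → pop False; jump. Stack: []
LOAD_FAST u → push -2. Stack: [-2]
LOAD_CONST → push 3. Stack: [-2, 3]
BINARY_OP << → -2 << 3 = -16. Stack: [-16]
STORE_FAST r → r=-16. Stack: []
LOAD_FAST r → push -16. Stack: [-16]
RETURN_VALUE → return -16.

-16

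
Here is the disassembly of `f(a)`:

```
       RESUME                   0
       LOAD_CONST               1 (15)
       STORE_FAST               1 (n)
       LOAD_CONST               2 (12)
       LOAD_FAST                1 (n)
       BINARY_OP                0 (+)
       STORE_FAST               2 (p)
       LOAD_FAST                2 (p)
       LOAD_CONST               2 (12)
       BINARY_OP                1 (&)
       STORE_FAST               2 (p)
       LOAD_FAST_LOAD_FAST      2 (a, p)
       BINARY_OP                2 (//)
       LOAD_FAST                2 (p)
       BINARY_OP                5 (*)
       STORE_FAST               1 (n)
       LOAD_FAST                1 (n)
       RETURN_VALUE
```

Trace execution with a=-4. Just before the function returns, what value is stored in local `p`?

LOAD_CONST → push 15. Stack: [15]
STORE_FAST n → n=15. Stack: []
LOAD_CONST → push 12. Stack: [12]
LOAD_FAST n → push 15. Stack: [12, 15]
BINARY_OP + → 12 + 15 = 27. Stack: [27]
STORE_FAST p → p=27. Stack: []
LOAD_FAST p → push 27. Stack: [27]
LOAD_CONST → push 12. Stack: [27, 12]
BINARY_OP & → 27 & 12 = 8. Stack: [8]
STORE_FAST p → p=8. Stack: []
LOAD_FAST_LOAD_FAST a,p → push -4,8. Stack: [-4, 8]
BINARY_OP // → -4 // 8 = -1. Stack: [-1]
LOAD_FAST p → push 8. Stack: [-1, 8]
BINARY_OP * → -1 * 8 = -8. Stack: [-8]
STORE_FAST n → n=-8. Stack: []
LOAD_FAST n → push -8. Stack: [-8]
RETURN_VALUE → return -8.

8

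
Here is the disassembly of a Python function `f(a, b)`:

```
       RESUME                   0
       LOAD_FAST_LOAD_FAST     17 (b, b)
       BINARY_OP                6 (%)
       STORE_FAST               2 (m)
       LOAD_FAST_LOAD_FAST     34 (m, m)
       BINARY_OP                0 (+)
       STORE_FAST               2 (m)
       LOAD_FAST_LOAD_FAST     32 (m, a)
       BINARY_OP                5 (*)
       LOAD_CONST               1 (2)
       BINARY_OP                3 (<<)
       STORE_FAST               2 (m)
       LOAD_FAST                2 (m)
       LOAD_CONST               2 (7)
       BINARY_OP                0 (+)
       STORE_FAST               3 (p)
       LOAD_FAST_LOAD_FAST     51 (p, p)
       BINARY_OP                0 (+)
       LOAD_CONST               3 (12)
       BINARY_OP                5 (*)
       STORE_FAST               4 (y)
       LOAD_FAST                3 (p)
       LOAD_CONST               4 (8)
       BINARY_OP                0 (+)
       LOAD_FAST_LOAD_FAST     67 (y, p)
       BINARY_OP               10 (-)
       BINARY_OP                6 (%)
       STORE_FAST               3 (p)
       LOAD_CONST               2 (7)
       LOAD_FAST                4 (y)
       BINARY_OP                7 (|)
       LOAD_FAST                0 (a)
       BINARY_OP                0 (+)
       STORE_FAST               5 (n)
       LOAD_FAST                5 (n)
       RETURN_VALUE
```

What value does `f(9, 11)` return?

184

LOAD_FAST_LOAD_FAST b,b → push 11,11. Stack: [11, 11]
BINARY_OP % → 11 % 11 = 0. Stack: [0]
STORE_FAST m → m=0. Stack: []
LOAD_FAST_LOAD_FAST m,m → push 0,0. Stack: [0, 0]
BINARY_OP + → 0 + 0 = 0. Stack: [0]
STORE_FAST m → m=0. Stack: []
LOAD_FAST_LOAD_FAST m,a → push 0,9. Stack: [0, 9]
BINARY_OP * → 0 * 9 = 0. Stack: [0]
LOAD_CONST → push 2. Stack: [0, 2]
BINARY_OP << → 0 << 2 = 0. Stack: [0]
STORE_FAST m → m=0. Stack: []
LOAD_FAST m → push 0. Stack: [0]
LOAD_CONST → push 7. Stack: [0, 7]
BINARY_OP + → 0 + 7 = 7. Stack: [7]
STORE_FAST p → p=7. Stack: []
LOAD_FAST_LOAD_FAST p,p → push 7,7. Stack: [7, 7]
BINARY_OP + → 7 + 7 = 14. Stack: [14]
LOAD_CONST → push 12. Stack: [14, 12]
BINARY_OP * → 14 * 12 = 168. Stack: [168]
STORE_FAST y → y=168. Stack: []
LOAD_FAST p → push 7. Stack: [7]
LOAD_CONST → push 8. Stack: [7, 8]
BINARY_OP + → 7 + 8 = 15. Stack: [15]
LOAD_FAST_LOAD_FAST y,p → push 168,7. Stack: [15, 168, 7]
BINARY_OP - → 168 - 7 = 161. Stack: [15, 161]
BINARY_OP % → 15 % 161 = 15. Stack: [15]
STORE_FAST p → p=15. Stack: []
LOAD_CONST → push 7. Stack: [7]
LOAD_FAST y → push 168. Stack: [7, 168]
BINARY_OP | → 7 | 168 = 175. Stack: [175]
LOAD_FAST a → push 9. Stack: [175, 9]
BINARY_OP + → 175 + 9 = 184. Stack: [184]
STORE_FAST n → n=184. Stack: []
LOAD_FAST n → push 184. Stack: [184]
RETURN_VALUE → return 184.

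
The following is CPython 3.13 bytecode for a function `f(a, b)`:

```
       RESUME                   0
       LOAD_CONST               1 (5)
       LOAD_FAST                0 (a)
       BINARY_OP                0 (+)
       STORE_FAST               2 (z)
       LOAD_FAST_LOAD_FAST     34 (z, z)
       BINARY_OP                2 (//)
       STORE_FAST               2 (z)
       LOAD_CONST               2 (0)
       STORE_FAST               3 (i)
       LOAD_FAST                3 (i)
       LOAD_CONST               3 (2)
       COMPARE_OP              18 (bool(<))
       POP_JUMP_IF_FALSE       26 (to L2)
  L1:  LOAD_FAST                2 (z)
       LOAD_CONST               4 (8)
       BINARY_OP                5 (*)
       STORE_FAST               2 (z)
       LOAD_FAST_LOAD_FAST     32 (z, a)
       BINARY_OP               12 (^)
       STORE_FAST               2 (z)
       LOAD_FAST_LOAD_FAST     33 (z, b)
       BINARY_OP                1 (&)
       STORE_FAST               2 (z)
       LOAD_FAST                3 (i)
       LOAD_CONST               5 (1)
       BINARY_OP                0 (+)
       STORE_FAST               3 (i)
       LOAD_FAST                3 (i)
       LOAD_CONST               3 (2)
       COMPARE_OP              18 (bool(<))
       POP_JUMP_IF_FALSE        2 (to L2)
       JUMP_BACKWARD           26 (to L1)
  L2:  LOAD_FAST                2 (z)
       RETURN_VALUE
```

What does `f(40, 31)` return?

8

LOAD_CONST → push 5. Stack: [5]
LOAD_FAST a → push 40. Stack: [5, 40]
BINARY_OP + → 5 + 40 = 45. Stack: [45]
STORE_FAST z → z=45. Stack: []
LOAD_FAST_LOAD_FAST z,z → push 45,45. Stack: [45, 45]
BINARY_OP // → 45 // 45 = 1. Stack: [1]
STORE_FAST z → z=1. Stack: []
LOAD_CONST → push 0. Stack: [0]
STORE_FAST i → i=0. Stack: []
LOAD_FAST i → push 0. Stack: [0]
LOAD_CONST → push 2. Stack: [0, 2]
COMPARE_OP bool(<) → 0 vs 2 = True. Stack: [True]
POP_JUMP_IF_FALSE → pop True; no jump. Stack: []
LOAD_FAST z → push 1. Stack: [1]
LOAD_CONST → push 8. Stack: [1, 8]
BINARY_OP * → 1 * 8 = 8. Stack: [8]
STORE_FAST z → z=8. Stack: []
LOAD_FAST_LOAD_FAST z,a → push 8,40. Stack: [8, 40]
BINARY_OP ^ → 8 ^ 40 = 32. Stack: [32]
STORE_FAST z → z=32. Stack: []
LOAD_FAST_LOAD_FAST z,b → push 32,31. Stack: [32, 31]
BINARY_OP & → 32 & 31 = 0. Stack: [0]
STORE_FAST z → z=0. Stack: []
LOAD_FAST i → push 0. Stack: [0]
LOAD_CONST → push 1. Stack: [0, 1]
BINARY_OP + → 0 + 1 = 1. Stack: [1]
STORE_FAST i → i=1. Stack: []
LOAD_FAST i → push 1. Stack: [1]
LOAD_CONST → push 2. Stack: [1, 2]
COMPARE_OP bool(<) → 1 vs 2 = True. Stack: [True]
POP_JUMP_IF_FALSE → pop True; no jump. Stack: []
LOAD_FAST z → push 0. Stack: [0]
LOAD_CONST → push 8. Stack: [0, 8]
BINARY_OP * → 0 * 8 = 0. Stack: [0]
STORE_FAST z → z=0. Stack: []
LOAD_FAST_LOAD_FAST z,a → push 0,40. Stack: [0, 40]
BINARY_OP ^ → 0 ^ 40 = 40. Stack: [40]
STORE_FAST z → z=40. Stack: []
LOAD_FAST_LOAD_FAST z,b → push 40,31. Stack: [40, 31]
BINARY_OP & → 40 & 31 = 8. Stack: [8]
STORE_FAST z → z=8. Stack: []
LOAD_FAST i → push 1. Stack: [1]
LOAD_CONST → push 1. Stack: [1, 1]
BINARY_OP + → 1 + 1 = 2. Stack: [2]
STORE_FAST i → i=2. Stack: []
LOAD_FAST i → push 2. Stack: [2]
LOAD_CONST → push 2. Stack: [2, 2]
COMPARE_OP bool(<) → 2 vs 2 = False. Stack: [False]
POP_JUMP_IF_FALSE → pop False; jump. Stack: []
LOAD_FAST z → push 8. Stack: [8]
RETURN_VALUE → return 8.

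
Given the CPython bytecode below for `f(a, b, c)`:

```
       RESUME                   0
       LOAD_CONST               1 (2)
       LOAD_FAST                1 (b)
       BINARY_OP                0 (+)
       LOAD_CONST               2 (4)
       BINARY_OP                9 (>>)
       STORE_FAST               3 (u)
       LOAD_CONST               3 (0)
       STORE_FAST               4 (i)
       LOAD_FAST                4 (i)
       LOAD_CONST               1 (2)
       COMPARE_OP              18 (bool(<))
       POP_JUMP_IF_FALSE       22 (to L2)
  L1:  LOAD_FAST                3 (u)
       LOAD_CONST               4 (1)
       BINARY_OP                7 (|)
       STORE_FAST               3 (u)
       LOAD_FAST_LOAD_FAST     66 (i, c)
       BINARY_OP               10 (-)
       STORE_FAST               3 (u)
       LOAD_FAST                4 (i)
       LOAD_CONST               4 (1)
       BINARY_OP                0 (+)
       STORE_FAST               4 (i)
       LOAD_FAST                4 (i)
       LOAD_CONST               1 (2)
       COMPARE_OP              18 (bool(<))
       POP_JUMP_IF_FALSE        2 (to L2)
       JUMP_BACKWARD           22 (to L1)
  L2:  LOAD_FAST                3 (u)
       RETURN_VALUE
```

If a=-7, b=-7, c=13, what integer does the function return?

-12

LOAD_CONST → push 2. Stack: [2]
LOAD_FAST b → push -7. Stack: [2, -7]
BINARY_OP + → 2 + -7 = -5. Stack: [-5]
LOAD_CONST → push 4. Stack: [-5, 4]
BINARY_OP >> → -5 >> 4 = -1. Stack: [-1]
STORE_FAST u → u=-1. Stack: []
LOAD_CONST → push 0. Stack: [0]
STORE_FAST i → i=0. Stack: []
LOAD_FAST i → push 0. Stack: [0]
LOAD_CONST → push 2. Stack: [0, 2]
COMPARE_OP bool(<) → 0 vs 2 = True. Stack: [True]
POP_JUMP_IF_FALSE → pop True; no jump. Stack: []
LOAD_FAST u → push -1. Stack: [-1]
LOAD_CONST → push 1. Stack: [-1, 1]
BINARY_OP | → -1 | 1 = -1. Stack: [-1]
STORE_FAST u → u=-1. Stack: []
LOAD_FAST_LOAD_FAST i,c → push 0,13. Stack: [0, 13]
BINARY_OP - → 0 - 13 = -13. Stack: [-13]
STORE_FAST u → u=-13. Stack: []
LOAD_FAST i → push 0. Stack: [0]
LOAD_CONST → push 1. Stack: [0, 1]
BINARY_OP + → 0 + 1 = 1. Stack: [1]
STORE_FAST i → i=1. Stack: []
LOAD_FAST i → push 1. Stack: [1]
LOAD_CONST → push 2. Stack: [1, 2]
COMPARE_OP bool(<) → 1 vs 2 = True. Stack: [True]
POP_JUMP_IF_FALSE → pop True; no jump. Stack: []
LOAD_FAST u → push -13. Stack: [-13]
LOAD_CONST → push 1. Stack: [-13, 1]
BINARY_OP | → -13 | 1 = -13. Stack: [-13]
STORE_FAST u → u=-13. Stack: []
LOAD_FAST_LOAD_FAST i,c → push 1,13. Stack: [1, 13]
BINARY_OP - → 1 - 13 = -12. Stack: [-12]
STORE_FAST u → u=-12. Stack: []
LOAD_FAST i → push 1. Stack: [1]
LOAD_CONST → push 1. Stack: [1, 1]
BINARY_OP + → 1 + 1 = 2. Stack: [2]
STORE_FAST i → i=2. Stack: []
LOAD_FAST i → push 2. Stack: [2]
LOAD_CONST → push 2. Stack: [2, 2]
COMPARE_OP bool(<) → 2 vs 2 = False. Stack: [False]
POP_JUMP_IF_FALSE → pop False; jump. Stack: []
LOAD_FAST u → push -12. Stack: [-12]
RETURN_VALUE → return -12.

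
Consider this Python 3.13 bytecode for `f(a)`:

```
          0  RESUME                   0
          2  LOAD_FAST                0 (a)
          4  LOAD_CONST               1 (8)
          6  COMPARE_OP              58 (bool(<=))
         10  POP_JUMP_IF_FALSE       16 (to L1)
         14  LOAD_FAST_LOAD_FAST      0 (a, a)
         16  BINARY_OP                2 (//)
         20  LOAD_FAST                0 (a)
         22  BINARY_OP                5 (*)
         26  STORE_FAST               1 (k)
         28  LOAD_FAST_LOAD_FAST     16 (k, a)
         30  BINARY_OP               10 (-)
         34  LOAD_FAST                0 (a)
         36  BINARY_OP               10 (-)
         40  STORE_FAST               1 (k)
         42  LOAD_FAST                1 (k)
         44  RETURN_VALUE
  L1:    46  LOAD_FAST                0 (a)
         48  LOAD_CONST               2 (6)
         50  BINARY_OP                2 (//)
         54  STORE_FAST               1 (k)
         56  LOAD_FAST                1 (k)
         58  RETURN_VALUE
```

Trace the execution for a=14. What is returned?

LOAD_FAST a → push 14. Stack: [14]
LOAD_CONST → push 8. Stack: [14, 8]
COMPARE_OP bool(<=) → 14 vs 8 = False. Stack: [False]
POP_JUMP_IF_FALSE → pop False; jump. Stack: []
LOAD_FAST a → push 14. Stack: [14]
LOAD_CONST → push 6. Stack: [14, 6]
BINARY_OP // → 14 // 6 = 2. Stack: [2]
STORE_FAST k → k=2. Stack: []
LOAD_FAST k → push 2. Stack: [2]
RETURN_VALUE → return 2.

2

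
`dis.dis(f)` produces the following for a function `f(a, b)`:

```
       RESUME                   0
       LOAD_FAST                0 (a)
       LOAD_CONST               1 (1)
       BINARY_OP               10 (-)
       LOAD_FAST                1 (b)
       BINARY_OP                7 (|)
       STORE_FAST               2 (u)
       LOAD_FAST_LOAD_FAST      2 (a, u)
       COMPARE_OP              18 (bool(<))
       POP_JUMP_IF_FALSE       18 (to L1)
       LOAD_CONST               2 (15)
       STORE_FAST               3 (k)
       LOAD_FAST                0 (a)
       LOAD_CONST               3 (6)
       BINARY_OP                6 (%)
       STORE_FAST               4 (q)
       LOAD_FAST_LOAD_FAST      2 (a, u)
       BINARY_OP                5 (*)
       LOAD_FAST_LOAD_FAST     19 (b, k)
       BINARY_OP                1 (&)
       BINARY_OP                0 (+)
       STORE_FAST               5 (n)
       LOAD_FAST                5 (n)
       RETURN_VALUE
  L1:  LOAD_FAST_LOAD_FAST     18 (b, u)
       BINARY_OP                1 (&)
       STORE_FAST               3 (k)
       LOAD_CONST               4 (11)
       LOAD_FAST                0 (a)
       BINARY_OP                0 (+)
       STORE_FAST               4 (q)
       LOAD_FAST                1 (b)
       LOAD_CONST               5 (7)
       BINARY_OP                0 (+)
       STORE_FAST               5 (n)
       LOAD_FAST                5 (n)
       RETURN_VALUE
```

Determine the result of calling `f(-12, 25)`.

LOAD_FAST a → push -12. Stack: [-12]
LOAD_CONST → push 1. Stack: [-12, 1]
BINARY_OP - → -12 - 1 = -13. Stack: [-13]
LOAD_FAST b → push 25. Stack: [-13, 25]
BINARY_OP | → -13 | 25 = -5. Stack: [-5]
STORE_FAST u → u=-5. Stack: []
LOAD_FAST_LOAD_FAST a,u → push -12,-5. Stack: [-12, -5]
COMPARE_OP bool(<) → -12 vs -5 = True. Stack: [True]
POP_JUMP_IF_FALSE → pop True; no jump. Stack: []
LOAD_CONST → push 15. Stack: [15]
STORE_FAST k → k=15. Stack: []
LOAD_FAST a → push -12. Stack: [-12]
LOAD_CONST → push 6. Stack: [-12, 6]
BINARY_OP % → -12 % 6 = 0. Stack: [0]
STORE_FAST q → q=0. Stack: []
LOAD_FAST_LOAD_FAST a,u → push -12,-5. Stack: [-12, -5]
BINARY_OP * → -12 * -5 = 60. Stack: [60]
LOAD_FAST_LOAD_FAST b,k → push 25,15. Stack: [60, 25, 15]
BINARY_OP & → 25 & 15 = 9. Stack: [60, 9]
BINARY_OP + → 60 + 9 = 69. Stack: [69]
STORE_FAST n → n=69. Stack: []
LOAD_FAST n → push 69. Stack: [69]
RETURN_VALUE → return 69.

69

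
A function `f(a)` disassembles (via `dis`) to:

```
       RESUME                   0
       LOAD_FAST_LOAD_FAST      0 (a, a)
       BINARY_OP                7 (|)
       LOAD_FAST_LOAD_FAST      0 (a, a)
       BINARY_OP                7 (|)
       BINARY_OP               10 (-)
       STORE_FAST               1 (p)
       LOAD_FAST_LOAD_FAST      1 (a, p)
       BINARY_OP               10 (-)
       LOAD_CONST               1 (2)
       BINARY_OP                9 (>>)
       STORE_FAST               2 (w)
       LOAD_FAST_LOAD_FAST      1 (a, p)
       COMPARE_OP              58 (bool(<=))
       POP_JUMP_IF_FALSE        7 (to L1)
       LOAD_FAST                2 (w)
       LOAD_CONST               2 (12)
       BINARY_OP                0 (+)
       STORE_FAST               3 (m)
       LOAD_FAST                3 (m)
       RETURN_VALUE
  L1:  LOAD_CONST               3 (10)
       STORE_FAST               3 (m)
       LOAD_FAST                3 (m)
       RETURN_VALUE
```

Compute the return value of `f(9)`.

10

LOAD_FAST_LOAD_FAST a,a → push 9,9. Stack: [9, 9]
BINARY_OP | → 9 | 9 = 9. Stack: [9]
LOAD_FAST_LOAD_FAST a,a → push 9,9. Stack: [9, 9, 9]
BINARY_OP | → 9 | 9 = 9. Stack: [9, 9]
BINARY_OP - → 9 - 9 = 0. Stack: [0]
STORE_FAST p → p=0. Stack: []
LOAD_FAST_LOAD_FAST a,p → push 9,0. Stack: [9, 0]
BINARY_OP - → 9 - 0 = 9. Stack: [9]
LOAD_CONST → push 2. Stack: [9, 2]
BINARY_OP >> → 9 >> 2 = 2. Stack: [2]
STORE_FAST w → w=2. Stack: []
LOAD_FAST_LOAD_FAST a,p → push 9,0. Stack: [9, 0]
COMPARE_OP bool(<=) → 9 vs 0 = False. Stack: [False]
POP_JUMP_IF_FALSE → pop False; jump. Stack: []
LOAD_CONST → push 10. Stack: [10]
STORE_FAST m → m=10. Stack: []
LOAD_FAST m → push 10. Stack: [10]
RETURN_VALUE → return 10.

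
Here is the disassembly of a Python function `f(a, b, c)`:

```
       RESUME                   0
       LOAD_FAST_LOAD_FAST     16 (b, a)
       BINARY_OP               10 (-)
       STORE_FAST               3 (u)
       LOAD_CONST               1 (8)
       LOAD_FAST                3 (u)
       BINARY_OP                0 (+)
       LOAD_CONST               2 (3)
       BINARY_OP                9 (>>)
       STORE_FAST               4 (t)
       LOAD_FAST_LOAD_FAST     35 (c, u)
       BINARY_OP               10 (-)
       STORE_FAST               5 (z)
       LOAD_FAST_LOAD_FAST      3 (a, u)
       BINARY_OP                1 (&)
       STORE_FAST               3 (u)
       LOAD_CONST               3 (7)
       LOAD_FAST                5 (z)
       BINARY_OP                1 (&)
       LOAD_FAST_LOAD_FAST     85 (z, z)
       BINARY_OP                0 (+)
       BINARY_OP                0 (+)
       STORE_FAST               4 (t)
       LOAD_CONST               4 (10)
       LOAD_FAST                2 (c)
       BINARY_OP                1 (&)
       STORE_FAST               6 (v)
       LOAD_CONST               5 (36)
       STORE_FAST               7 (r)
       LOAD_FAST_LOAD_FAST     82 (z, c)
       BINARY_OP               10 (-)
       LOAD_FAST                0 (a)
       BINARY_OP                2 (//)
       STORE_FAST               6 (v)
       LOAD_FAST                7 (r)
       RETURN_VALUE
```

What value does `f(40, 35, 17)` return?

36

LOAD_FAST_LOAD_FAST b,a → push 35,40. Stack: [35, 40]
BINARY_OP - → 35 - 40 = -5. Stack: [-5]
STORE_FAST u → u=-5. Stack: []
LOAD_CONST → push 8. Stack: [8]
LOAD_FAST u → push -5. Stack: [8, -5]
BINARY_OP + → 8 + -5 = 3. Stack: [3]
LOAD_CONST → push 3. Stack: [3, 3]
BINARY_OP >> → 3 >> 3 = 0. Stack: [0]
STORE_FAST t → t=0. Stack: []
LOAD_FAST_LOAD_FAST c,u → push 17,-5. Stack: [17, -5]
BINARY_OP - → 17 - -5 = 22. Stack: [22]
STORE_FAST z → z=22. Stack: []
LOAD_FAST_LOAD_FAST a,u → push 40,-5. Stack: [40, -5]
BINARY_OP & → 40 & -5 = 40. Stack: [40]
STORE_FAST u → u=40. Stack: []
LOAD_CONST → push 7. Stack: [7]
LOAD_FAST z → push 22. Stack: [7, 22]
BINARY_OP & → 7 & 22 = 6. Stack: [6]
LOAD_FAST_LOAD_FAST z,z → push 22,22. Stack: [6, 22, 22]
BINARY_OP + → 22 + 22 = 44. Stack: [6, 44]
BINARY_OP + → 6 + 44 = 50. Stack: [50]
STORE_FAST t → t=50. Stack: []
LOAD_CONST → push 10. Stack: [10]
LOAD_FAST c → push 17. Stack: [10, 17]
BINARY_OP & → 10 & 17 = 0. Stack: [0]
STORE_FAST v → v=0. Stack: []
LOAD_CONST → push 36. Stack: [36]
STORE_FAST r → r=36. Stack: []
LOAD_FAST_LOAD_FAST z,c → push 22,17. Stack: [22, 17]
BINARY_OP - → 22 - 17 = 5. Stack: [5]
LOAD_FAST a → push 40. Stack: [5, 40]
BINARY_OP // → 5 // 40 = 0. Stack: [0]
STORE_FAST v → v=0. Stack: []
LOAD_FAST r → push 36. Stack: [36]
RETURN_VALUE → return 36.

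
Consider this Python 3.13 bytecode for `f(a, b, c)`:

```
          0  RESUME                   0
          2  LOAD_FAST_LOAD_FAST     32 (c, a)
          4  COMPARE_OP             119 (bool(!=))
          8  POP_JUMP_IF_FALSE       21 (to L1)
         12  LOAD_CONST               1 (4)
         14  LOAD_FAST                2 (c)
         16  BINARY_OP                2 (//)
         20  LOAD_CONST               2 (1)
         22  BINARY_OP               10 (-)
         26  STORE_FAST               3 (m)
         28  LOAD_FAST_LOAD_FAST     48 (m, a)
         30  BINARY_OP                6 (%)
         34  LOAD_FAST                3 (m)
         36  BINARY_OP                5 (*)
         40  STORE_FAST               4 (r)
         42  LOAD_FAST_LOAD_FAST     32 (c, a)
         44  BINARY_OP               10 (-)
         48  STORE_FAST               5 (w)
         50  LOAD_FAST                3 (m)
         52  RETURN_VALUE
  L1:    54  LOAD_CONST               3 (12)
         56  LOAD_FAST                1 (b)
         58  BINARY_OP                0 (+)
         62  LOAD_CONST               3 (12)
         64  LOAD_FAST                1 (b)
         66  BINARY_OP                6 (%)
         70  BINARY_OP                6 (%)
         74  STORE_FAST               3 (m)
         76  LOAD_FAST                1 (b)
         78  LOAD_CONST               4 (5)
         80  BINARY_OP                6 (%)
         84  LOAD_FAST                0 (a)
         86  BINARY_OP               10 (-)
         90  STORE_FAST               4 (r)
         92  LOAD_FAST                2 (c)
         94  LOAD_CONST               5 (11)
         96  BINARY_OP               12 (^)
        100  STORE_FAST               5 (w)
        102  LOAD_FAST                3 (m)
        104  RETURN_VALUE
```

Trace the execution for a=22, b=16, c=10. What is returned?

-1

LOAD_FAST_LOAD_FAST c,a → push 10,22. Stack: [10, 22]
COMPARE_OP bool(!=) → 10 vs 22 = True. Stack: [True]
POP_JUMP_IF_FALSE → pop True; no jump. Stack: []
LOAD_CONST → push 4. Stack: [4]
LOAD_FAST c → push 10. Stack: [4, 10]
BINARY_OP // → 4 // 10 = 0. Stack: [0]
LOAD_CONST → push 1. Stack: [0, 1]
BINARY_OP - → 0 - 1 = -1. Stack: [-1]
STORE_FAST m → m=-1. Stack: []
LOAD_FAST_LOAD_FAST m,a → push -1,22. Stack: [-1, 22]
BINARY_OP % → -1 % 22 = 21. Stack: [21]
LOAD_FAST m → push -1. Stack: [21, -1]
BINARY_OP * → 21 * -1 = -21. Stack: [-21]
STORE_FAST r → r=-21. Stack: []
LOAD_FAST_LOAD_FAST c,a → push 10,22. Stack: [10, 22]
BINARY_OP - → 10 - 22 = -12. Stack: [-12]
STORE_FAST w → w=-12. Stack: []
LOAD_FAST m → push -1. Stack: [-1]
RETURN_VALUE → return -1.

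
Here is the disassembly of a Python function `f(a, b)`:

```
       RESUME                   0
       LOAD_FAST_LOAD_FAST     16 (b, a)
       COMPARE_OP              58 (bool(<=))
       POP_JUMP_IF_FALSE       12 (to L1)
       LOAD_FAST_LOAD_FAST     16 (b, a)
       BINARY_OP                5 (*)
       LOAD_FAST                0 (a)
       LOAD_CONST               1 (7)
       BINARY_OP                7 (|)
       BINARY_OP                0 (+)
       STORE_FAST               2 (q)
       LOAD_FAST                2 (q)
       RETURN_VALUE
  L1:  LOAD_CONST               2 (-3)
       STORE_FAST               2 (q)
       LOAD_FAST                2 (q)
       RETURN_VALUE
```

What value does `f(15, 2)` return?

LOAD_FAST_LOAD_FAST b,a → push 2,15. Stack: [2, 15]
COMPARE_OP bool(<=) → 2 vs 15 = True. Stack: [True]
POP_JUMP_IF_FALSE → pop True; no jump. Stack: []
LOAD_FAST_LOAD_FAST b,a → push 2,15. Stack: [2, 15]
BINARY_OP * → 2 * 15 = 30. Stack: [30]
LOAD_FAST a → push 15. Stack: [30, 15]
LOAD_CONST → push 7. Stack: [30, 15, 7]
BINARY_OP | → 15 | 7 = 15. Stack: [30, 15]
BINARY_OP + → 30 + 15 = 45. Stack: [45]
STORE_FAST q → q=45. Stack: []
LOAD_FAST q → push 45. Stack: [45]
RETURN_VALUE → return 45.

45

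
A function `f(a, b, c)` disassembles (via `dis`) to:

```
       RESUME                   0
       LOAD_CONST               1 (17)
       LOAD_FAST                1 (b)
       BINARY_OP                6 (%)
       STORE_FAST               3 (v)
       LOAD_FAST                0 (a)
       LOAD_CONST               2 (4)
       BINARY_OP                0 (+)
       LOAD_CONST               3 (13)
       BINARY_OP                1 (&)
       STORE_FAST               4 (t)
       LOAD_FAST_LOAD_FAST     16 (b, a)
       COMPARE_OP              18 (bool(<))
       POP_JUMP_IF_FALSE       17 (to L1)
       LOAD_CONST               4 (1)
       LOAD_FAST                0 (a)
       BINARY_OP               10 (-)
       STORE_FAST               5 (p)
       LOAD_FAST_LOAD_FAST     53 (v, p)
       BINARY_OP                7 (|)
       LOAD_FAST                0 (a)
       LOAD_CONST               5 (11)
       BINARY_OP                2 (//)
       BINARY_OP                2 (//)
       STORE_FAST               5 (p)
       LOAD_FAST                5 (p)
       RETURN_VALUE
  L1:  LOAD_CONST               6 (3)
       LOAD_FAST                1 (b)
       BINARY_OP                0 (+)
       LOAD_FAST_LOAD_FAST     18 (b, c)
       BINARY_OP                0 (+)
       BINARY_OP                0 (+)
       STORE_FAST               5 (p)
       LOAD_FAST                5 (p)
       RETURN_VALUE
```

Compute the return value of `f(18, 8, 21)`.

-17

LOAD_CONST → push 17. Stack: [17]
LOAD_FAST b → push 8. Stack: [17, 8]
BINARY_OP % → 17 % 8 = 1. Stack: [1]
STORE_FAST v → v=1. Stack: []
LOAD_FAST a → push 18. Stack: [18]
LOAD_CONST → push 4. Stack: [18, 4]
BINARY_OP + → 18 + 4 = 22. Stack: [22]
LOAD_CONST → push 13. Stack: [22, 13]
BINARY_OP & → 22 & 13 = 4. Stack: [4]
STORE_FAST t → t=4. Stack: []
LOAD_FAST_LOAD_FAST b,a → push 8,18. Stack: [8, 18]
COMPARE_OP bool(<) → 8 vs 18 = True. Stack: [True]
POP_JUMP_IF_FALSE → pop True; no jump. Stack: []
LOAD_CONST → push 1. Stack: [1]
LOAD_FAST a → push 18. Stack: [1, 18]
BINARY_OP - → 1 - 18 = -17. Stack: [-17]
STORE_FAST p → p=-17. Stack: []
LOAD_FAST_LOAD_FAST v,p → push 1,-17. Stack: [1, -17]
BINARY_OP | → 1 | -17 = -17. Stack: [-17]
LOAD_FAST a → push 18. Stack: [-17, 18]
LOAD_CONST → push 11. Stack: [-17, 18, 11]
BINARY_OP // → 18 // 11 = 1. Stack: [-17, 1]
BINARY_OP // → -17 // 1 = -17. Stack: [-17]
STORE_FAST p → p=-17. Stack: []
LOAD_FAST p → push -17. Stack: [-17]
RETURN_VALUE → return -17.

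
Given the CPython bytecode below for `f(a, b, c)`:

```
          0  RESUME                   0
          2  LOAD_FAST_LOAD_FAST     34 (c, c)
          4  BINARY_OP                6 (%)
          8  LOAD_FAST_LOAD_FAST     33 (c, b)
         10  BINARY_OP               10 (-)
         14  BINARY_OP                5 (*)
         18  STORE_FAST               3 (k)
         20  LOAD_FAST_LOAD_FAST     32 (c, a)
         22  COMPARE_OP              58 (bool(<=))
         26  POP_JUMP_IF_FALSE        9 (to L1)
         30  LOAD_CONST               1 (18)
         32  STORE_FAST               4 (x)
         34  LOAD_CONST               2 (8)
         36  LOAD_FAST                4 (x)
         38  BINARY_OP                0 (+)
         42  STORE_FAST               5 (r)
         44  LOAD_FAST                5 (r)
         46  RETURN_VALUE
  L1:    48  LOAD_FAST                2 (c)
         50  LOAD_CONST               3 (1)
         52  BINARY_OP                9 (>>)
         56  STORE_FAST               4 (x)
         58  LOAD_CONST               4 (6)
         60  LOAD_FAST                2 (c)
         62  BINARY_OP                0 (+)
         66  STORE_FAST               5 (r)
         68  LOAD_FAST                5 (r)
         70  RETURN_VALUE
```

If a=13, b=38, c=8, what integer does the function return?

26

LOAD_FAST_LOAD_FAST c,c → push 8,8. Stack: [8, 8]
BINARY_OP % → 8 % 8 = 0. Stack: [0]
LOAD_FAST_LOAD_FAST c,b → push 8,38. Stack: [0, 8, 38]
BINARY_OP - → 8 - 38 = -30. Stack: [0, -30]
BINARY_OP * → 0 * -30 = 0. Stack: [0]
STORE_FAST k → k=0. Stack: []
LOAD_FAST_LOAD_FAST c,a → push 8,13. Stack: [8, 13]
COMPARE_OP bool(<=) → 8 vs 13 = True. Stack: [True]
POP_JUMP_IF_FALSE → pop True; no jump. Stack: []
LOAD_CONST → push 18. Stack: [18]
STORE_FAST x → x=18. Stack: []
LOAD_CONST → push 8. Stack: [8]
LOAD_FAST x → push 18. Stack: [8, 18]
BINARY_OP + → 8 + 18 = 26. Stack: [26]
STORE_FAST r → r=26. Stack: []
LOAD_FAST r → push 26. Stack: [26]
RETURN_VALUE → return 26.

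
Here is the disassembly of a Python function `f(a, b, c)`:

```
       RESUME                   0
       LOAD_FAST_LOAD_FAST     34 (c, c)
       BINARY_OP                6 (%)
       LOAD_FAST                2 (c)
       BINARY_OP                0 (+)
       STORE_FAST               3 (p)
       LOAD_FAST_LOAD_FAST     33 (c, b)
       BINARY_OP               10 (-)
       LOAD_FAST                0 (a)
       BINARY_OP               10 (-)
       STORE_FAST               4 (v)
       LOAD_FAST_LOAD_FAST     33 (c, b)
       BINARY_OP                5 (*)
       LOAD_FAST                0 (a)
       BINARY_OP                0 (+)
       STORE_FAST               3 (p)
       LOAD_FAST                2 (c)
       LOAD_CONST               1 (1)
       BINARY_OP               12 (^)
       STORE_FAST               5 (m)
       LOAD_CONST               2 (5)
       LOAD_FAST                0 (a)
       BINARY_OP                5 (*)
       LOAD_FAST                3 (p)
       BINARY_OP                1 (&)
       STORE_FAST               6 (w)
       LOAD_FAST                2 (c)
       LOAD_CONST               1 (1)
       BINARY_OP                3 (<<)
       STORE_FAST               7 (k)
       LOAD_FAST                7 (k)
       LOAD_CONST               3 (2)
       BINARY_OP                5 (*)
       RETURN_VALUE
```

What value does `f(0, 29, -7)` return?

LOAD_FAST_LOAD_FAST c,c → push -7,-7. Stack: [-7, -7]
BINARY_OP % → -7 % -7 = 0. Stack: [0]
LOAD_FAST c → push -7. Stack: [0, -7]
BINARY_OP + → 0 + -7 = -7. Stack: [-7]
STORE_FAST p → p=-7. Stack: []
LOAD_FAST_LOAD_FAST c,b → push -7,29. Stack: [-7, 29]
BINARY_OP - → -7 - 29 = -36. Stack: [-36]
LOAD_FAST a → push 0. Stack: [-36, 0]
BINARY_OP - → -36 - 0 = -36. Stack: [-36]
STORE_FAST v → v=-36. Stack: []
LOAD_FAST_LOAD_FAST c,b → push -7,29. Stack: [-7, 29]
BINARY_OP * → -7 * 29 = -203. Stack: [-203]
LOAD_FAST a → push 0. Stack: [-203, 0]
BINARY_OP + → -203 + 0 = -203. Stack: [-203]
STORE_FAST p → p=-203. Stack: []
LOAD_FAST c → push -7. Stack: [-7]
LOAD_CONST → push 1. Stack: [-7, 1]
BINARY_OP ^ → -7 ^ 1 = -8. Stack: [-8]
STORE_FAST m → m=-8. Stack: []
LOAD_CONST → push 5. Stack: [5]
LOAD_FAST a → push 0. Stack: [5, 0]
BINARY_OP * → 5 * 0 = 0. Stack: [0]
LOAD_FAST p → push -203. Stack: [0, -203]
BINARY_OP & → 0 & -203 = 0. Stack: [0]
STORE_FAST w → w=0. Stack: []
LOAD_FAST c → push -7. Stack: [-7]
LOAD_CONST → push 1. Stack: [-7, 1]
BINARY_OP << → -7 << 1 = -14. Stack: [-14]
STORE_FAST k → k=-14. Stack: []
LOAD_FAST k → push -14. Stack: [-14]
LOAD_CONST → push 2. Stack: [-14, 2]
BINARY_OP * → -14 * 2 = -28. Stack: [-28]
RETURN_VALUE → return -28.

-28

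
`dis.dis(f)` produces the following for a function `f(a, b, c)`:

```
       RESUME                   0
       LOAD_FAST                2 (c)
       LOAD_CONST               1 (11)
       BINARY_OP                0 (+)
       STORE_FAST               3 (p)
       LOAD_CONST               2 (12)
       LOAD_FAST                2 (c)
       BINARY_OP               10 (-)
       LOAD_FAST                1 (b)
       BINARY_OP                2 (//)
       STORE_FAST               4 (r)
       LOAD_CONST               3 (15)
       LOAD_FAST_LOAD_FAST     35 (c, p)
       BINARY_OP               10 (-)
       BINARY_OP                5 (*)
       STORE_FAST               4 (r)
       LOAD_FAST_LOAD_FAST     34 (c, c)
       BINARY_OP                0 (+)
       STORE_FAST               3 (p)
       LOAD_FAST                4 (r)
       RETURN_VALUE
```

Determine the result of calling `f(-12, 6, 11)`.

LOAD_FAST c → push 11. Stack: [11]
LOAD_CONST → push 11. Stack: [11, 11]
BINARY_OP + → 11 + 11 = 22. Stack: [22]
STORE_FAST p → p=22. Stack: []
LOAD_CONST → push 12. Stack: [12]
LOAD_FAST c → push 11. Stack: [12, 11]
BINARY_OP - → 12 - 11 = 1. Stack: [1]
LOAD_FAST b → push 6. Stack: [1, 6]
BINARY_OP // → 1 // 6 = 0. Stack: [0]
STORE_FAST r → r=0. Stack: []
LOAD_CONST → push 15. Stack: [15]
LOAD_FAST_LOAD_FAST c,p → push 11,22. Stack: [15, 11, 22]
BINARY_OP - → 11 - 22 = -11. Stack: [15, -11]
BINARY_OP * → 15 * -11 = -165. Stack: [-165]
STORE_FAST r → r=-165. Stack: []
LOAD_FAST_LOAD_FAST c,c → push 11,11. Stack: [11, 11]
BINARY_OP + → 11 + 11 = 22. Stack: [22]
STORE_FAST p → p=22. Stack: []
LOAD_FAST r → push -165. Stack: [-165]
RETURN_VALUE → return -165.

-165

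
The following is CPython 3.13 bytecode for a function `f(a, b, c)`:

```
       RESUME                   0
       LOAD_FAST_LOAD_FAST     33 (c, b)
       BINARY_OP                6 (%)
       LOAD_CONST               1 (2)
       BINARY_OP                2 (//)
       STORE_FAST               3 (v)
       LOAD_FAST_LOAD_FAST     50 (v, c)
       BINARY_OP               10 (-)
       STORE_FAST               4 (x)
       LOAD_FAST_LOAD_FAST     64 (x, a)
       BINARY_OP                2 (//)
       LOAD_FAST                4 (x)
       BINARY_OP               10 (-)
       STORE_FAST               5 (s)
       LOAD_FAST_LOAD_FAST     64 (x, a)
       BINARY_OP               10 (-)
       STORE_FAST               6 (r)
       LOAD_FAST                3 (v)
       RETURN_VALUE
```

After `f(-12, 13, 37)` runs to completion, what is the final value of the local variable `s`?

LOAD_FAST_LOAD_FAST c,b → push 37,13. Stack: [37, 13]
BINARY_OP % → 37 % 13 = 11. Stack: [11]
LOAD_CONST → push 2. Stack: [11, 2]
BINARY_OP // → 11 // 2 = 5. Stack: [5]
STORE_FAST v → v=5. Stack: []
LOAD_FAST_LOAD_FAST v,c → push 5,37. Stack: [5, 37]
BINARY_OP - → 5 - 37 = -32. Stack: [-32]
STORE_FAST x → x=-32. Stack: []
LOAD_FAST_LOAD_FAST x,a → push -32,-12. Stack: [-32, -12]
BINARY_OP // → -32 // -12 = 2. Stack: [2]
LOAD_FAST x → push -32. Stack: [2, -32]
BINARY_OP - → 2 - -32 = 34. Stack: [34]
STORE_FAST s → s=34. Stack: []
LOAD_FAST_LOAD_FAST x,a → push -32,-12. Stack: [-32, -12]
BINARY_OP - → -32 - -12 = -20. Stack: [-20]
STORE_FAST r → r=-20. Stack: []
LOAD_FAST v → push 5. Stack: [5]
RETURN_VALUE → return 5.

34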